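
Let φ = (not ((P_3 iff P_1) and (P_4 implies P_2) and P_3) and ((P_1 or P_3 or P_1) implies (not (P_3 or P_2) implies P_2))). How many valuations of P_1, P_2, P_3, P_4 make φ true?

11

 P_1    P_2    P_3    P_4   |    φ  
False  False  False  False  |   True
False  False  False   True  |   True
False  False   True  False  |   True
False  False   True   True  |   True
False   True  False  False  |   True
False   True  False   True  |   True
False   True   True  False  |   True
False   True   True   True  |   True
 True  False  False  False  |  False
 True  False  False   True  |  False
 True  False   True  False  |  False
 True  False   True   True  |   True
 True   True  False  False  |   True
 True   True  False   True  |   True
 True   True   True  False  |  False
 True   True   True   True  |  False
The formula is true on 11 of the 16 rows.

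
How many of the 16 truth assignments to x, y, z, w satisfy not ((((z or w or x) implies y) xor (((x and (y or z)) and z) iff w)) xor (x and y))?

9

  x      y      z      w    |  (z or w or x)  ((z or w or x) implies y)  (y or z)  (x and (y or z))  ((x and (y or z)) and z)  (x and y)    φ  
False  False  False  False  |      False                 True             False         False                 False              False     True
False  False  False   True  |       True                False             False         False                 False              False     True
False  False   True  False  |       True                False              True         False                 False              False    False
False  False   True   True  |       True                False              True         False                 False              False     True
False   True  False  False  |      False                 True              True         False                 False              False     True
False   True  False   True  |       True                 True              True         False                 False              False    False
False   True   True  False  |       True                 True              True         False                 False              False     True
False   True   True   True  |       True                 True              True         False                 False              False    False
 True  False  False  False  |       True                False             False         False                 False              False    False
 True  False  False   True  |       True                False             False         False                 False              False     True
 True  False   True  False  |       True                False              True          True                  True              False     True
 True  False   True   True  |       True                False              True          True                  True              False    False
 True   True  False  False  |       True                 True              True          True                 False               True    False
 True   True  False   True  |       True                 True              True          True                 False               True     True
 True   True   True  False  |       True                 True              True          True                  True               True     True
 True   True   True   True  |       True                 True              True          True                  True               True    False
The formula is true on 9 of the 16 rows.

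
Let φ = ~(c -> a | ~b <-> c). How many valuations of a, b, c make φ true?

a  b  c     ~((c -> (a | ~b)) <-> c)
T  T  T                F            
T  T  F                T            
T  F  T                F            
T  F  F                T            
F  T  T                T            
F  T  F                T            
F  F  T                F            
F  F  F                T            
The formula is true on 5 of the 8 rows.

5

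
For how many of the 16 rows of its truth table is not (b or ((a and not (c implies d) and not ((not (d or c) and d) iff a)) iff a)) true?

3

a | b | c | d | (c implies d) | not (c implies d) | (d or c) | not (d or c) | (not (d or c) and d) | ((not (d or c) and d) iff a) | φ
- | - | - | - | ------------- | ----------------- | -------- | ------------ | -------------------- | ---------------------------- | -
T | T | T | T |       T       |         F         |    T     |      F       |          F           |              F               | F
T | T | T | F |       F       |         T         |    T     |      F       |          F           |              F               | F
T | T | F | T |       T       |         F         |    T     |      F       |          F           |              F               | F
T | T | F | F |       T       |         F         |    F     |      T       |          F           |              F               | F
T | F | T | T |       T       |         F         |    T     |      F       |          F           |              F               | T
T | F | T | F |       F       |         T         |    T     |      F       |          F           |              F               | F
T | F | F | T |       T       |         F         |    T     |      F       |          F           |              F               | T
T | F | F | F |       T       |         F         |    F     |      T       |          F           |              F               | T
F | T | T | T |       T       |         F         |    T     |      F       |          F           |              T               | F
F | T | T | F |       F       |         T         |    T     |      F       |          F           |              T               | F
F | T | F | T |       T       |         F         |    T     |      F       |          F           |              T               | F
F | T | F | F |       T       |         F         |    F     |      T       |          F           |              T               | F
F | F | T | T |       T       |         F         |    T     |      F       |          F           |              T               | F
F | F | T | F |       F       |         T         |    T     |      F       |          F           |              T               | F
F | F | F | T |       T       |         F         |    T     |      F       |          F           |              T               | F
F | F | F | F |       T       |         F         |    F     |      T       |          F           |              T               | F
The formula is true on 3 of the 16 rows.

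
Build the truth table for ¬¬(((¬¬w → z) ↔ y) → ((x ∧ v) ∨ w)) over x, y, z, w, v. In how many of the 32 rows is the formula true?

x  y  z  w  v  |  φ
T  T  T  T  T  |  T
T  T  T  T  F  |  T
T  T  T  F  T  |  T
T  T  T  F  F  |  F
T  T  F  T  T  |  T
T  T  F  T  F  |  T
T  T  F  F  T  |  T
T  T  F  F  F  |  F
T  F  T  T  T  |  T
T  F  T  T  F  |  T
T  F  T  F  T  |  T
T  F  T  F  F  |  T
T  F  F  T  T  |  T
T  F  F  T  F  |  T
T  F  F  F  T  |  T
T  F  F  F  F  |  T
F  T  T  T  T  |  T
F  T  T  T  F  |  T
F  T  T  F  T  |  F
F  T  T  F  F  |  F
F  T  F  T  T  |  T
F  T  F  T  F  |  T
F  T  F  F  T  |  F
F  T  F  F  F  |  F
F  F  T  T  T  |  T
F  F  T  T  F  |  T
F  F  T  F  T  |  T
F  F  T  F  F  |  T
F  F  F  T  T  |  T
F  F  F  T  F  |  T
F  F  F  F  T  |  T
F  F  F  F  F  |  T
The formula is true on 26 of the 32 rows.

26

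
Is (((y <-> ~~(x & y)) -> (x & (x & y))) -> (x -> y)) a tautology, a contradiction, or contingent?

tautology

x  y  |  φ
T  T  |  T
T  F  |  T
F  T  |  T
F  F  |  T
Every row is T, so the formula is a tautology.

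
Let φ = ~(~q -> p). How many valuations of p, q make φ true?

p  q  |  ~q  (~q -> p)  ~(~q -> p)
F  F  |  T       F          T     
F  T  |  F       T          F     
T  F  |  T       T          F     
T  T  |  F       T          F     
The formula is true on 1 of the 4 rows.

1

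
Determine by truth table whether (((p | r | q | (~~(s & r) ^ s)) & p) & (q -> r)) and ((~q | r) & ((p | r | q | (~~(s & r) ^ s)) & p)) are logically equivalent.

equivalent

p | q | r | s || φ | ψ
1 | 1 | 1 | 1 || 1 | 1
1 | 1 | 1 | 0 || 1 | 1
1 | 1 | 0 | 1 || 0 | 0
1 | 1 | 0 | 0 || 0 | 0
1 | 0 | 1 | 1 || 1 | 1
1 | 0 | 1 | 0 || 1 | 1
1 | 0 | 0 | 1 || 1 | 1
1 | 0 | 0 | 0 || 1 | 1
0 | 1 | 1 | 1 || 0 | 0
0 | 1 | 1 | 0 || 0 | 0
0 | 1 | 0 | 1 || 0 | 0
0 | 1 | 0 | 0 || 0 | 0
0 | 0 | 1 | 1 || 0 | 0
0 | 0 | 1 | 0 || 0 | 0
0 | 0 | 0 | 1 || 0 | 0
0 | 0 | 0 | 0 || 0 | 0
The columns for φ and ψ agree on every row, so they are logically equivalent.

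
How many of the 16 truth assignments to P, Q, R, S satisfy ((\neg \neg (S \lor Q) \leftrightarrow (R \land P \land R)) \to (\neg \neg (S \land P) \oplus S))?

10

  P   |   Q   |   R   |   S   || (S \lor Q) | \neg (S \lor Q) | \neg \neg (S \lor Q) | (R \land P \land R) | (S \land P) | \neg (S \land P) | \neg \neg (S \land P) |   φ  
False | False | False | False ||   False    |       True      |        False         |        False        |    False    |       True       |         False         | False
False | False | False |  True ||    True    |      False      |         True         |        False        |    False    |       True       |         False         |  True
False | False |  True | False ||   False    |       True      |        False         |        False        |    False    |       True       |         False         | False
False | False |  True |  True ||    True    |      False      |         True         |        False        |    False    |       True       |         False         |  True
False |  True | False | False ||    True    |      False      |         True         |        False        |    False    |       True       |         False         |  True
False |  True | False |  True ||    True    |      False      |         True         |        False        |    False    |       True       |         False         |  True
False |  True |  True | False ||    True    |      False      |         True         |        False        |    False    |       True       |         False         |  True
False |  True |  True |  True ||    True    |      False      |         True         |        False        |    False    |       True       |         False         |  True
 True | False | False | False ||   False    |       True      |        False         |        False        |    False    |       True       |         False         | False
 True | False | False |  True ||    True    |      False      |         True         |        False        |     True    |      False       |          True         |  True
 True | False |  True | False ||   False    |       True      |        False         |         True        |    False    |       True       |         False         |  True
 True | False |  True |  True ||    True    |      False      |         True         |         True        |     True    |      False       |          True         | False
 True |  True | False | False ||    True    |      False      |         True         |        False        |    False    |       True       |         False         |  True
 True |  True | False |  True ||    True    |      False      |         True         |        False        |     True    |      False       |          True         |  True
 True |  True |  True | False ||    True    |      False      |         True         |         True        |    False    |       True       |         False         | False
 True |  True |  True |  True ||    True    |      False      |         True         |         True        |     True    |      False       |          True         | False
The formula is true on 10 of the 16 rows.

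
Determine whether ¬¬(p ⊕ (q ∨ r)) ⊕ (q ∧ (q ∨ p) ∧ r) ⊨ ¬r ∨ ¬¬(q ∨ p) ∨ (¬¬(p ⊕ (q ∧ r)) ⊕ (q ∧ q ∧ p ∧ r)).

p | q | r | φ | ψ
- | - | - | - | -
0 | 0 | 0 | 0 | 1
0 | 0 | 1 | 1 | 0
0 | 1 | 0 | 1 | 1
0 | 1 | 1 | 0 | 1
1 | 0 | 0 | 1 | 1
1 | 0 | 1 | 0 | 1
1 | 1 | 0 | 0 | 1
1 | 1 | 1 | 1 | 1
At p=0, q=0, r=1 we have φ true but ψ false, so φ does not entail ψ.

no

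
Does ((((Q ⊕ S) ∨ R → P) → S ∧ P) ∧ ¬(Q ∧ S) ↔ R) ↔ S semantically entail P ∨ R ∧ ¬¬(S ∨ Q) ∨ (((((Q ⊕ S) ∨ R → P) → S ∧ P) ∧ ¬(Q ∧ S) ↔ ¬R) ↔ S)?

no

P | Q | R | S | φ | ψ
- | - | - | - | - | -
F | F | F | F | F | T
F | F | F | T | F | T
F | F | T | F | F | T
F | F | T | T | T | T
F | T | F | F | T | F
F | T | F | T | T | F
F | T | T | F | F | T
F | T | T | T | F | T
T | F | F | F | F | T
T | F | F | T | F | T
T | F | T | F | T | T
T | F | T | T | T | T
T | T | F | F | F | T
T | T | F | T | T | T
T | T | T | F | T | T
T | T | T | T | F | T
At P=F, Q=T, R=F, S=F we have φ true but ψ false, so φ does not entail ψ.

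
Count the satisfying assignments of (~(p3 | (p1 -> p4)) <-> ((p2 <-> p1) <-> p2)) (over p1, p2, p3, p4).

10

p1  p2  p3  p4     (p1 -> p4)  (p3 | (p1 -> p4))  ~(p3 | (p1 -> p4))  (p2 <-> p1)  ((p2 <-> p1) <-> p2)  φ
F   F   F   F          T               T                  F                T                F            T
F   F   F   T          T               T                  F                T                F            T
F   F   T   F          T               T                  F                T                F            T
F   F   T   T          T               T                  F                T                F            T
F   T   F   F          T               T                  F                F                F            T
F   T   F   T          T               T                  F                F                F            T
F   T   T   F          T               T                  F                F                F            T
F   T   T   T          T               T                  F                F                F            T
T   F   F   F          F               F                  T                F                T            T
T   F   F   T          T               T                  F                F                T            F
T   F   T   F          F               T                  F                F                T            F
T   F   T   T          T               T                  F                F                T            F
T   T   F   F          F               F                  T                T                T            T
T   T   F   T          T               T                  F                T                T            F
T   T   T   F          F               T                  F                T                T            F
T   T   T   T          T               T                  F                T                T            F
The formula is true on 10 of the 16 rows.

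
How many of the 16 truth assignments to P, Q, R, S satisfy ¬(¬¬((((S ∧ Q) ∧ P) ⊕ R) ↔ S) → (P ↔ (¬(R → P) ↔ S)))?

P | Q | R | S | φ
- | - | - | - | -
T | T | T | T | F
T | T | T | F | F
T | T | F | T | T
T | T | F | F | F
T | F | T | T | T
T | F | T | F | F
T | F | F | T | F
T | F | F | F | F
F | T | T | T | T
F | T | T | F | F
F | T | F | T | F
F | T | F | F | T
F | F | T | T | T
F | F | T | F | F
F | F | F | T | F
F | F | F | F | T
The formula is true on 6 of the 16 rows.

6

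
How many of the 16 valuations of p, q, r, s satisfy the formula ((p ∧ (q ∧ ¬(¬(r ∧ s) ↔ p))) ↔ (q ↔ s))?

9

p  q  r  s  |  (r ∧ s)  ¬(r ∧ s)  (¬(r ∧ s) ↔ p)  ¬(¬(r ∧ s) ↔ p)  (q ∧ ¬(¬(r ∧ s) ↔ p))  (p ∧ (q ∧ ¬(¬(r ∧ s) ↔ p)))  (q ↔ s)  φ
T  T  T  T  |     T        F            F                T                   T                         T                  T     T
T  T  T  F  |     F        T            T                F                   F                         F                  F     T
T  T  F  T  |     F        T            T                F                   F                         F                  T     F
T  T  F  F  |     F        T            T                F                   F                         F                  F     T
T  F  T  T  |     T        F            F                T                   F                         F                  F     T
T  F  T  F  |     F        T            T                F                   F                         F                  T     F
T  F  F  T  |     F        T            T                F                   F                         F                  F     T
T  F  F  F  |     F        T            T                F                   F                         F                  T     F
F  T  T  T  |     T        F            T                F                   F                         F                  T     F
F  T  T  F  |     F        T            F                T                   T                         F                  F     T
F  T  F  T  |     F        T            F                T                   T                         F                  T     F
F  T  F  F  |     F        T            F                T                   T                         F                  F     T
F  F  T  T  |     T        F            T                F                   F                         F                  F     T
F  F  T  F  |     F        T            F                T                   F                         F                  T     F
F  F  F  T  |     F        T            F                T                   F                         F                  F     T
F  F  F  F  |     F        T            F                T                   F                         F                  T     F
The formula is true on 9 of the 16 rows.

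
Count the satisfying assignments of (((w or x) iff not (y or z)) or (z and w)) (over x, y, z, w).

x  y  z  w  |  φ
T  T  T  T  |  T
T  T  T  F  |  F
T  T  F  T  |  F
T  T  F  F  |  F
T  F  T  T  |  T
T  F  T  F  |  F
T  F  F  T  |  T
T  F  F  F  |  T
F  T  T  T  |  T
F  T  T  F  |  T
F  T  F  T  |  F
F  T  F  F  |  T
F  F  T  T  |  T
F  F  T  F  |  T
F  F  F  T  |  T
F  F  F  F  |  F
The formula is true on 10 of the 16 rows.

10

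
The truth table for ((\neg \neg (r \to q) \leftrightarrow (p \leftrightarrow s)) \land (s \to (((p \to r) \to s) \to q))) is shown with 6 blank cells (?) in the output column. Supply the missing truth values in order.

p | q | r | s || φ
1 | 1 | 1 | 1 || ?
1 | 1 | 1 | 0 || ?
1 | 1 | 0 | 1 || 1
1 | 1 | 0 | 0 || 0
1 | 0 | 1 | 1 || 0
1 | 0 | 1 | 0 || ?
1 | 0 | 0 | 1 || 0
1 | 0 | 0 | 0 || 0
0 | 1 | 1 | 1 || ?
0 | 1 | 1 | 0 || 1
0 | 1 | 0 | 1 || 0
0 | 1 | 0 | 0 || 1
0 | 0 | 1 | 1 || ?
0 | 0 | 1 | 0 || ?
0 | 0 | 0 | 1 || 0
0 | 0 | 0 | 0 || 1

Row p=1, q=1, r=1, s=1: (\neg \neg (r \to q) \leftrightarrow (p \leftrightarrow s)) = 1, (s \to (((p \to r) \to s) \to q)) = 1, so the formula = 1.
Row p=1, q=1, r=1, s=0: (\neg \neg (r \to q) \leftrightarrow (p \leftrightarrow s)) = 0, (s \to (((p \to r) \to s) \to q)) = 1, so the formula = 0.
Row p=1, q=0, r=1, s=0: (\neg \neg (r \to q) \leftrightarrow (p \leftrightarrow s)) = 1, (s \to (((p \to r) \to s) \to q)) = 1, so the formula = 1.
Row p=0, q=1, r=1, s=1: (\neg \neg (r \to q) \leftrightarrow (p \leftrightarrow s)) = 0, (s \to (((p \to r) \to s) \to q)) = 1, so the formula = 0.
Row p=0, q=0, r=1, s=1: (\neg \neg (r \to q) \leftrightarrow (p \leftrightarrow s)) = 1, (s \to (((p \to r) \to s) \to q)) = 0, so the formula = 0.
Row p=0, q=0, r=1, s=0: (\neg \neg (r \to q) \leftrightarrow (p \leftrightarrow s)) = 0, (s \to (((p \to r) \to s) \to q)) = 1, so the formula = 0.

1, 0, 1, 0, 0, 0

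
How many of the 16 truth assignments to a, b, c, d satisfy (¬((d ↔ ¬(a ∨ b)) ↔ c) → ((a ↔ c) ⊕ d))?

10

a  b  c  d  |  φ
T  T  T  T  |  F
T  T  T  F  |  T
T  T  F  T  |  T
T  T  F  F  |  F
T  F  T  T  |  F
T  F  T  F  |  T
T  F  F  T  |  T
T  F  F  F  |  F
F  T  T  T  |  T
F  T  T  F  |  T
F  T  F  T  |  T
F  T  F  F  |  T
F  F  T  T  |  T
F  F  T  F  |  F
F  F  F  T  |  F
F  F  F  F  |  T
The formula is true on 10 of the 16 rows.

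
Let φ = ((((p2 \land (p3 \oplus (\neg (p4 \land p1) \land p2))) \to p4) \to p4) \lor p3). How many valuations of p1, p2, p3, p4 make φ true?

  p1  |   p2  |   p3  |   p4  ||   φ  
False | False | False | False || False
False | False | False |  True ||  True
False | False |  True | False ||  True
False | False |  True |  True ||  True
False |  True | False | False ||  True
False |  True | False |  True ||  True
False |  True |  True | False ||  True
False |  True |  True |  True ||  True
 True | False | False | False || False
 True | False | False |  True ||  True
 True | False |  True | False ||  True
 True | False |  True |  True ||  True
 True |  True | False | False ||  True
 True |  True | False |  True ||  True
 True |  True |  True | False ||  True
 True |  True |  True |  True ||  True
The formula is true on 14 of the 16 rows.

14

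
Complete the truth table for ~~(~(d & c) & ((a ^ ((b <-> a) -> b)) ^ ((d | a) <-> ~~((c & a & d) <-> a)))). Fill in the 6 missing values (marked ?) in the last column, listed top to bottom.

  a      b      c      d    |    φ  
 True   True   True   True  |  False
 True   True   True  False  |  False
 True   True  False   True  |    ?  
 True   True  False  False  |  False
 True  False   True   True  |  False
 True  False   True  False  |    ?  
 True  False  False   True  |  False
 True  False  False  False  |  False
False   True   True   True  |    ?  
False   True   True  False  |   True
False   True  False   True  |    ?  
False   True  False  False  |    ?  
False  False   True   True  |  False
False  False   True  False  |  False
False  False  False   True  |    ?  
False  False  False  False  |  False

Row a=True, b=True, c=False, d=True: (~(d & c) & ((a ^ ((b <-> a) -> b)) ^ ((d | a) <-> ~~((c & a & d) <-> a)))) = False, ~(~(d & c) & ((a ^ ((b <-> a) -> b)) ^ ((d | a) <-> ~~((c & a & d) <-> a)))) = True, so the formula = False.
Row a=True, b=False, c=True, d=False: (~(d & c) & ((a ^ ((b <-> a) -> b)) ^ ((d | a) <-> ~~((c & a & d) <-> a)))) = False, ~(~(d & c) & ((a ^ ((b <-> a) -> b)) ^ ((d | a) <-> ~~((c & a & d) <-> a)))) = True, so the formula = False.
Row a=False, b=True, c=True, d=True: (~(d & c) & ((a ^ ((b <-> a) -> b)) ^ ((d | a) <-> ~~((c & a & d) <-> a)))) = False, ~(~(d & c) & ((a ^ ((b <-> a) -> b)) ^ ((d | a) <-> ~~((c & a & d) <-> a)))) = True, so the formula = False.
Row a=False, b=True, c=False, d=True: (~(d & c) & ((a ^ ((b <-> a) -> b)) ^ ((d | a) <-> ~~((c & a & d) <-> a)))) = False, ~(~(d & c) & ((a ^ ((b <-> a) -> b)) ^ ((d | a) <-> ~~((c & a & d) <-> a)))) = True, so the formula = False.
Row a=False, b=True, c=False, d=False: (~(d & c) & ((a ^ ((b <-> a) -> b)) ^ ((d | a) <-> ~~((c & a & d) <-> a)))) = True, ~(~(d & c) & ((a ^ ((b <-> a) -> b)) ^ ((d | a) <-> ~~((c & a & d) <-> a)))) = False, so the formula = True.
Row a=False, b=False, c=False, d=True: (~(d & c) & ((a ^ ((b <-> a) -> b)) ^ ((d | a) <-> ~~((c & a & d) <-> a)))) = True, ~(~(d & c) & ((a ^ ((b <-> a) -> b)) ^ ((d | a) <-> ~~((c & a & d) <-> a)))) = False, so the formula = True.

False, False, False, False, True, True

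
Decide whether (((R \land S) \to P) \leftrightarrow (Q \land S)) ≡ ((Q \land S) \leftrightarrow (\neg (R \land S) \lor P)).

P  Q  R  S  |  φ  ψ
F  F  F  F  |  F  F
F  F  F  T  |  F  F
F  F  T  F  |  F  F
F  F  T  T  |  T  T
F  T  F  F  |  F  F
F  T  F  T  |  T  T
F  T  T  F  |  F  F
F  T  T  T  |  F  F
T  F  F  F  |  F  F
T  F  F  T  |  F  F
T  F  T  F  |  F  F
T  F  T  T  |  F  F
T  T  F  F  |  F  F
T  T  F  T  |  T  T
T  T  T  F  |  F  F
T  T  T  T  |  T  T
The columns for φ and ψ agree on every row, so they are logically equivalent.

equivalent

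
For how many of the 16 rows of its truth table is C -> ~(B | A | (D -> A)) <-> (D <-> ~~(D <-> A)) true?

  A      B      C      D       (D -> A)  (B | A | (D -> A))  ~(B | A | (D -> A))  (C -> ~(B | A | (D -> A)))  (D <-> A)  ~(D <-> A)  ~~(D <-> A)  (D <-> ~~(D <-> A))    φ  
False  False  False  False       True           True                False                    True                True      False         True            False         False
False  False  False   True      False          False                 True                    True               False       True        False            False         False
False  False   True  False       True           True                False                   False                True      False         True            False          True
False  False   True   True      False          False                 True                    True               False       True        False            False         False
False   True  False  False       True           True                False                    True                True      False         True            False         False
False   True  False   True      False           True                False                    True               False       True        False            False         False
False   True   True  False       True           True                False                   False                True      False         True            False          True
False   True   True   True      False           True                False                   False               False       True        False            False          True
 True  False  False  False       True           True                False                    True               False       True        False             True          True
 True  False  False   True       True           True                False                    True                True      False         True             True          True
 True  False   True  False       True           True                False                   False               False       True        False             True         False
 True  False   True   True       True           True                False                   False                True      False         True             True         False
 True   True  False  False       True           True                False                    True               False       True        False             True          True
 True   True  False   True       True           True                False                    True                True      False         True             True          True
 True   True   True  False       True           True                False                   False               False       True        False             True         False
 True   True   True   True       True           True                False                   False                True      False         True             True         False
The formula is true on 7 of the 16 rows.

7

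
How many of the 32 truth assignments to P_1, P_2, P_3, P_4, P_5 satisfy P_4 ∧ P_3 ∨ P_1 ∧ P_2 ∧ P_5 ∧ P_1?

11

P_1 | P_2 | P_3 | P_4 | P_5 | φ
--- | --- | --- | --- | --- | -
 0  |  0  |  0  |  0  |  0  | 0
 0  |  0  |  0  |  0  |  1  | 0
 0  |  0  |  0  |  1  |  0  | 0
 0  |  0  |  0  |  1  |  1  | 0
 0  |  0  |  1  |  0  |  0  | 0
 0  |  0  |  1  |  0  |  1  | 0
 0  |  0  |  1  |  1  |  0  | 1
 0  |  0  |  1  |  1  |  1  | 1
 0  |  1  |  0  |  0  |  0  | 0
 0  |  1  |  0  |  0  |  1  | 0
 0  |  1  |  0  |  1  |  0  | 0
 0  |  1  |  0  |  1  |  1  | 0
 0  |  1  |  1  |  0  |  0  | 0
 0  |  1  |  1  |  0  |  1  | 0
 0  |  1  |  1  |  1  |  0  | 1
 0  |  1  |  1  |  1  |  1  | 1
 1  |  0  |  0  |  0  |  0  | 0
 1  |  0  |  0  |  0  |  1  | 0
 1  |  0  |  0  |  1  |  0  | 0
 1  |  0  |  0  |  1  |  1  | 0
 1  |  0  |  1  |  0  |  0  | 0
 1  |  0  |  1  |  0  |  1  | 0
 1  |  0  |  1  |  1  |  0  | 1
 1  |  0  |  1  |  1  |  1  | 1
 1  |  1  |  0  |  0  |  0  | 0
 1  |  1  |  0  |  0  |  1  | 1
 1  |  1  |  0  |  1  |  0  | 0
 1  |  1  |  0  |  1  |  1  | 1
 1  |  1  |  1  |  0  |  0  | 0
 1  |  1  |  1  |  0  |  1  | 1
 1  |  1  |  1  |  1  |  0  | 1
 1  |  1  |  1  |  1  |  1  | 1
The formula is true on 11 of the 32 rows.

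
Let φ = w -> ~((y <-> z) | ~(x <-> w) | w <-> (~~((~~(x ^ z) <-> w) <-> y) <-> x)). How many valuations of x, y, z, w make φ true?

  x      y      z      w    |    φ  
False  False  False  False  |   True
False  False  False   True  |   True
False  False   True  False  |   True
False  False   True   True  |  False
False   True  False  False  |   True
False   True  False   True  |  False
False   True   True  False  |   True
False   True   True   True  |   True
 True  False  False  False  |   True
 True  False  False   True  |   True
 True  False   True  False  |   True
 True  False   True   True  |  False
 True   True  False  False  |   True
 True   True  False   True  |  False
 True   True   True  False  |   True
 True   True   True   True  |   True
The formula is true on 12 of the 16 rows.

12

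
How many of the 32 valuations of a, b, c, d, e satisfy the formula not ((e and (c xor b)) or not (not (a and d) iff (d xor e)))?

10

a  b  c  d  e  |  φ
T  T  T  T  T  |  T
T  T  T  T  F  |  F
T  T  T  F  T  |  T
T  T  T  F  F  |  F
T  T  F  T  T  |  F
T  T  F  T  F  |  F
T  T  F  F  T  |  F
T  T  F  F  F  |  F
T  F  T  T  T  |  F
T  F  T  T  F  |  F
T  F  T  F  T  |  F
T  F  T  F  F  |  F
T  F  F  T  T  |  T
T  F  F  T  F  |  F
T  F  F  F  T  |  T
T  F  F  F  F  |  F
F  T  T  T  T  |  F
F  T  T  T  F  |  T
F  T  T  F  T  |  T
F  T  T  F  F  |  F
F  T  F  T  T  |  F
F  T  F  T  F  |  T
F  T  F  F  T  |  F
F  T  F  F  F  |  F
F  F  T  T  T  |  F
F  F  T  T  F  |  T
F  F  T  F  T  |  F
F  F  T  F  F  |  F
F  F  F  T  T  |  F
F  F  F  T  F  |  T
F  F  F  F  T  |  T
F  F  F  F  F  |  F
The formula is true on 10 of the 32 rows.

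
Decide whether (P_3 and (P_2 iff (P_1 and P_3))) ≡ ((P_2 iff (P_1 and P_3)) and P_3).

P_1 | P_2 | P_3 | φ | ψ
--- | --- | --- | - | -
 T  |  T  |  T  | T | T
 T  |  T  |  F  | F | F
 T  |  F  |  T  | F | F
 T  |  F  |  F  | F | F
 F  |  T  |  T  | F | F
 F  |  T  |  F  | F | F
 F  |  F  |  T  | T | T
 F  |  F  |  F  | F | F
The columns for φ and ψ agree on every row, so they are logically equivalent.

equivalent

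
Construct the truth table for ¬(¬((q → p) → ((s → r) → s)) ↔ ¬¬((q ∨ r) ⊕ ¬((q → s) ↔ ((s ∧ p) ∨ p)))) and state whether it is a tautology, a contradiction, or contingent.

contingent

  p   |   q   |   r   |   s   || (q → p) | (s → r) | ((s → r) → s) | ((q → p) → ((s → r) → s)) | ¬((q → p) → ((s → r) → s)) | (q ∨ r) | (q → s) | (s ∧ p) | ((s ∧ p) ∨ p) | ((q → s) ↔ ((s ∧ p) ∨ p)) | ¬((q → s) ↔ ((s ∧ p) ∨ p)) |   φ  
 True |  True |  True |  True ||   True  |   True  |      True     |            True           |           False            |   True  |   True  |   True  |      True     |            True           |           False            |  True
 True |  True |  True | False ||   True  |   True  |     False     |           False           |            True            |   True  |  False  |  False  |      True     |           False           |            True            |  True
 True |  True | False |  True ||   True  |  False  |      True     |            True           |           False            |   True  |   True  |   True  |      True     |            True           |           False            |  True
 True |  True | False | False ||   True  |   True  |     False     |           False           |            True            |   True  |  False  |  False  |      True     |           False           |            True            |  True
 True | False |  True |  True ||   True  |   True  |      True     |            True           |           False            |   True  |   True  |   True  |      True     |            True           |           False            |  True
 True | False |  True | False ||   True  |   True  |     False     |           False           |            True            |   True  |   True  |  False  |      True     |            True           |           False            | False
 True | False | False |  True ||   True  |  False  |      True     |            True           |           False            |  False  |   True  |   True  |      True     |            True           |           False            | False
 True | False | False | False ||   True  |   True  |     False     |           False           |            True            |  False  |   True  |  False  |      True     |            True           |           False            |  True
False |  True |  True |  True ||  False  |   True  |      True     |            True           |           False            |   True  |   True  |  False  |     False     |           False           |            True            | False
False |  True |  True | False ||  False  |   True  |     False     |            True           |           False            |   True  |  False  |  False  |     False     |            True           |           False            |  True
False |  True | False |  True ||  False  |  False  |      True     |            True           |           False            |   True  |   True  |  False  |     False     |           False           |            True            | False
False |  True | False | False ||  False  |   True  |     False     |            True           |           False            |   True  |  False  |  False  |     False     |            True           |           False            |  True
False | False |  True |  True ||   True  |   True  |      True     |            True           |           False            |   True  |   True  |  False  |     False     |           False           |            True            | False
False | False |  True | False ||   True  |   True  |     False     |           False           |            True            |   True  |   True  |  False  |     False     |           False           |            True            |  True
False | False | False |  True ||   True  |  False  |      True     |            True           |           False            |  False  |   True  |  False  |     False     |           False           |            True            |  True
False | False | False | False ||   True  |   True  |     False     |           False           |            True            |  False  |   True  |  False  |     False     |           False           |            True            | False
10 of 16 rows are True, so the formula is contingent.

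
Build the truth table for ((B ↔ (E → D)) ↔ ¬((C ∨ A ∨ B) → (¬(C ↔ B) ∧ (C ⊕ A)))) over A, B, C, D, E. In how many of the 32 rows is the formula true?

A | B | C | D | E || φ
T | T | T | T | T || T
T | T | T | T | F || T
T | T | T | F | T || F
T | T | T | F | F || T
T | T | F | T | T || F
T | T | F | T | F || F
T | T | F | F | T || T
T | T | F | F | F || F
T | F | T | T | T || F
T | F | T | T | F || F
T | F | T | F | T || T
T | F | T | F | F || F
T | F | F | T | T || F
T | F | F | T | F || F
T | F | F | F | T || T
T | F | F | F | F || F
F | T | T | T | T || T
F | T | T | T | F || T
F | T | T | F | T || F
F | T | T | F | F || T
F | T | F | T | T || T
F | T | F | T | F || T
F | T | F | F | T || F
F | T | F | F | F || T
F | F | T | T | T || T
F | F | T | T | F || T
F | F | T | F | T || F
F | F | T | F | F || T
F | F | F | T | T || T
F | F | F | T | F || T
F | F | F | F | T || F
F | F | F | F | F || T
The formula is true on 18 of the 32 rows.

18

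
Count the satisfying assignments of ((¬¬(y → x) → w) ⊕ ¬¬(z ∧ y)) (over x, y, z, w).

8

x | y | z | w || ((¬¬(y → x) → w) ⊕ ¬¬(z ∧ y))
T | T | T | T ||               F              
T | T | T | F ||               T              
T | T | F | T ||               T              
T | T | F | F ||               F              
T | F | T | T ||               T              
T | F | T | F ||               F              
T | F | F | T ||               T              
T | F | F | F ||               F              
F | T | T | T ||               F              
F | T | T | F ||               F              
F | T | F | T ||               T              
F | T | F | F ||               T              
F | F | T | T ||               T              
F | F | T | F ||               F              
F | F | F | T ||               T              
F | F | F | F ||               F              
The formula is true on 8 of the 16 rows.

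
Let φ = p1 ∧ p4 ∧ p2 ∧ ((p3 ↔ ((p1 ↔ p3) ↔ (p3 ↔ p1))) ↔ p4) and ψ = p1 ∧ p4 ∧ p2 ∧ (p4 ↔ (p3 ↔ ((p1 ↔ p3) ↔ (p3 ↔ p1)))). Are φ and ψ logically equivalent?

equivalent

p1 | p2 | p3 | p4 | φ | ψ
-- | -- | -- | -- | - | -
F  | F  | F  | F  | F | F
F  | F  | F  | T  | F | F
F  | F  | T  | F  | F | F
F  | F  | T  | T  | F | F
F  | T  | F  | F  | F | F
F  | T  | F  | T  | F | F
F  | T  | T  | F  | F | F
F  | T  | T  | T  | F | F
T  | F  | F  | F  | F | F
T  | F  | F  | T  | F | F
T  | F  | T  | F  | F | F
T  | F  | T  | T  | F | F
T  | T  | F  | F  | F | F
T  | T  | F  | T  | F | F
T  | T  | T  | F  | F | F
T  | T  | T  | T  | T | T
The columns for φ and ψ agree on every row, so they are logically equivalent.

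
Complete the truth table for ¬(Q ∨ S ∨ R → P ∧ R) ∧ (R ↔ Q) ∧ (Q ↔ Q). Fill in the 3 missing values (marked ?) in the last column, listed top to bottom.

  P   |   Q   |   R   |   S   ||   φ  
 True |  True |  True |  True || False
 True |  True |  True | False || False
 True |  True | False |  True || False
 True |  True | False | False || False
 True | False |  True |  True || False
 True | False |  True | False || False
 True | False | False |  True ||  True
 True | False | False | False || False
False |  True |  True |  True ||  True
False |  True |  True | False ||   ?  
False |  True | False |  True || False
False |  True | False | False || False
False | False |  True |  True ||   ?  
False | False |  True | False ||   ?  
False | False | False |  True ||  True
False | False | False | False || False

True, False, False

Row P=False, Q=True, R=True, S=False: ¬(Q ∨ S ∨ R → P ∧ R) = True, (R ↔ Q) = True, (Q ↔ Q) = True, so the formula = True.
Row P=False, Q=False, R=True, S=True: ¬(Q ∨ S ∨ R → P ∧ R) = True, (R ↔ Q) = False, (Q ↔ Q) = True, so the formula = False.
Row P=False, Q=False, R=True, S=False: ¬(Q ∨ S ∨ R → P ∧ R) = True, (R ↔ Q) = False, (Q ↔ Q) = True, so the formula = False.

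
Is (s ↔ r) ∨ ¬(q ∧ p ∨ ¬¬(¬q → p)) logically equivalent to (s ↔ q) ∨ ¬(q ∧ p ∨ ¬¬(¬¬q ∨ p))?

p  q  r  s  |  φ  ψ
0  0  0  0  |  1  1
0  0  0  1  |  1  1
0  0  1  0  |  1  1
0  0  1  1  |  1  1
0  1  0  0  |  1  0
0  1  0  1  |  0  1
0  1  1  0  |  0  0
0  1  1  1  |  1  1
1  0  0  0  |  1  1
1  0  0  1  |  0  0
1  0  1  0  |  0  1
1  0  1  1  |  1  0
1  1  0  0  |  1  0
1  1  0  1  |  0  1
1  1  1  0  |  0  0
1  1  1  1  |  1  1
The columns differ at p=0, q=1, r=0, s=0 (φ=1, ψ=0), so they are not equivalent.

not equivalent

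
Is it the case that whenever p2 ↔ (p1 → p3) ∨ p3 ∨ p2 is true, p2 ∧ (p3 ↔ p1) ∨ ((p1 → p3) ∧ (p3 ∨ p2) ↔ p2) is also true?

  p1  |   p2  |   p3  |   φ   |   ψ  
----- | ----- | ----- | ----- | -----
False | False | False | False |  True
False | False |  True | False | False
False |  True | False |  True |  True
False |  True |  True |  True |  True
 True | False | False |  True |  True
 True | False |  True | False | False
 True |  True | False |  True | False
 True |  True |  True |  True |  True
At p1=True, p2=True, p3=False we have φ true but ψ false, so φ does not entail ψ.

no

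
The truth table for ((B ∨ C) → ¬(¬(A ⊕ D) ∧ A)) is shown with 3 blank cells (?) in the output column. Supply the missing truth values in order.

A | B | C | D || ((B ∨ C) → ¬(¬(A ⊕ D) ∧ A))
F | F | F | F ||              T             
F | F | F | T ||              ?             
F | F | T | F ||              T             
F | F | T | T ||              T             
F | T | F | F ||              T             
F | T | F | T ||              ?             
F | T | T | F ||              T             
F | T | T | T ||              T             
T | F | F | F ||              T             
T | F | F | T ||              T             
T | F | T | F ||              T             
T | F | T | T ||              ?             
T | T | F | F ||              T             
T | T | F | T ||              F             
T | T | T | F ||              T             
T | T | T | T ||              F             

T, T, F

Row A=F, B=F, C=F, D=T: (B ∨ C) = F, ¬(¬(A ⊕ D) ∧ A) = T, so ((B ∨ C) → ¬(¬(A ⊕ D) ∧ A)) = T.
Row A=F, B=T, C=F, D=T: (B ∨ C) = T, ¬(¬(A ⊕ D) ∧ A) = T, so ((B ∨ C) → ¬(¬(A ⊕ D) ∧ A)) = T.
Row A=T, B=F, C=T, D=T: (B ∨ C) = T, ¬(¬(A ⊕ D) ∧ A) = F, so ((B ∨ C) → ¬(¬(A ⊕ D) ∧ A)) = F.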